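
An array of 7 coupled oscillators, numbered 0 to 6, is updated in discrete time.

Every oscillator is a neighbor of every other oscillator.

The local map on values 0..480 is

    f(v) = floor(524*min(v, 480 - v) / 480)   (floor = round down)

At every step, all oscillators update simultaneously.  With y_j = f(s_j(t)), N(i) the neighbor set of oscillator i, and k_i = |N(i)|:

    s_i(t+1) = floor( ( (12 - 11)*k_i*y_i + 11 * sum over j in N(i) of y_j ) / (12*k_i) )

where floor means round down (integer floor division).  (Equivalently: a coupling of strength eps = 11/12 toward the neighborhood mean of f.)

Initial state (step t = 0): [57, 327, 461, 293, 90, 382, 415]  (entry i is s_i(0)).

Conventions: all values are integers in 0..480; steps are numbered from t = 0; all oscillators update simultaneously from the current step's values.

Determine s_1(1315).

Answer: s_1(1315) = 241
Key observation: The state at step 11, [241, 241, 241, 241, 241, 241, 241], reappears at step 19: the system is in a cycle of period 8 from step 11 on.  Therefore the state at step 1315 equals the state at step 11 + ((1315 - 11) mod 8) = 11, which is [241, 241, 241, 241, 241, 241, 241].

Derivation:
t=0: [57, 327, 461, 293, 90, 382, 415]
t=1: [106, 99, 109, 96, 104, 103, 106]
t=2: [111, 112, 111, 112, 112, 112, 111]
t=3: [121, 121, 121, 121, 121, 121, 121]
t=4: [132, 132, 132, 132, 132, 132, 132]
t=5: [144, 144, 144, 144, 144, 144, 144]
t=6: [157, 157, 157, 157, 157, 157, 157]
t=7: [171, 171, 171, 171, 171, 171, 171]
t=8: [186, 186, 186, 186, 186, 186, 186]
t=9: [203, 203, 203, 203, 203, 203, 203]
t=10: [221, 221, 221, 221, 221, 221, 221]
t=11: [241, 241, 241, 241, 241, 241, 241]
t=12: [260, 260, 260, 260, 260, 260, 260]
t=13: [240, 240, 240, 240, 240, 240, 240]
t=14: [262, 262, 262, 262, 262, 262, 262]
t=15: [237, 237, 237, 237, 237, 237, 237]
t=16: [258, 258, 258, 258, 258, 258, 258]
t=17: [242, 242, 242, 242, 242, 242, 242]
t=18: [259, 259, 259, 259, 259, 259, 259]
t=19: [241, 241, 241, 241, 241, 241, 241]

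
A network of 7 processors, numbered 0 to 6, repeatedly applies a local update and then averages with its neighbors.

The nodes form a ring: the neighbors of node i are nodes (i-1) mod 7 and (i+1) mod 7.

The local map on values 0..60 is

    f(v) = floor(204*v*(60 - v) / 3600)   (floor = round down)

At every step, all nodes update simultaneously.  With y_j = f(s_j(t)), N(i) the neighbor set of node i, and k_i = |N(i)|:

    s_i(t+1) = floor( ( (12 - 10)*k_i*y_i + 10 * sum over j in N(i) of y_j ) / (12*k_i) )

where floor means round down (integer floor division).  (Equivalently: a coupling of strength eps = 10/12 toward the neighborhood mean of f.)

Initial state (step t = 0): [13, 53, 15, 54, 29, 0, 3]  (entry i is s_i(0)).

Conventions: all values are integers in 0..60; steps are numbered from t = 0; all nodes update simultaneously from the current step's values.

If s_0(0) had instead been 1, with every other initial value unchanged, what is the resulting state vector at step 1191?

Answer: [50, 50, 50, 50, 50, 50, 50]
Key observation: The state at step 11, [50, 50, 50, 50, 50, 50, 50], reappears at step 13: the system is in a cycle of period 2 from step 11 on.  Therefore the state at step 1191 equals the state at step 11 + ((1191 - 11) mod 2) = 11, which is [50, 50, 50, 50, 50, 50, 50].

Derivation:
t=0: [1, 53, 15, 54, 29, 0, 3]
t=1: [13, 20, 22, 39, 15, 24, 2]
t=2: [26, 41, 45, 43, 45, 26, 35]
t=3: [47, 44, 41, 38, 44, 44, 49]
t=4: [34, 39, 43, 42, 42, 35, 35]
t=5: [47, 45, 43, 41, 44, 46, 49]
t=6: [34, 37, 41, 40, 39, 34, 34]
t=7: [49, 47, 46, 45, 47, 48, 50]
t=8: [30, 33, 36, 35, 34, 31, 30]
t=9: [50, 49, 49, 49, 49, 50, 50]
t=10: [28, 29, 30, 30, 29, 28, 28]
t=11: [50, 50, 50, 50, 50, 50, 50]
t=12: [28, 28, 28, 28, 28, 28, 28]
t=13: [50, 50, 50, 50, 50, 50, 50]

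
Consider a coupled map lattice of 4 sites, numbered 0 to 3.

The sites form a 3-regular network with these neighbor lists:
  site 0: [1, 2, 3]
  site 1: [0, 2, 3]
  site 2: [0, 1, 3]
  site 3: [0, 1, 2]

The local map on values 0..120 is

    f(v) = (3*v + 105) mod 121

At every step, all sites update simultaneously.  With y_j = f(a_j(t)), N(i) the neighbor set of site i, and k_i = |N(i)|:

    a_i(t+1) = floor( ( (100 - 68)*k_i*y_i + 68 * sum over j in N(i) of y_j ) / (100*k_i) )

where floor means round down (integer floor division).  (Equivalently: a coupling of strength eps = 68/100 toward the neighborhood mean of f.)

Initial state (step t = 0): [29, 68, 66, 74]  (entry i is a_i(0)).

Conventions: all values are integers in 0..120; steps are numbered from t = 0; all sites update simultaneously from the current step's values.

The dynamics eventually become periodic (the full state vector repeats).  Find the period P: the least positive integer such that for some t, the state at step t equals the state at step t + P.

Simulating step by step:
t=0: [29, 68, 66, 74]
t=1: [71, 70, 70, 72]
t=2: [75, 75, 75, 75]
t=3: [88, 88, 88, 88]
t=4: [6, 6, 6, 6]
t=5: [2, 2, 2, 2]
t=6: [111, 111, 111, 111]
t=7: [75, 75, 75, 75]

Answer: 5
Key observation: The state at step 2, [75, 75, 75, 75], reappears at step 7 — and no state repeats earlier — so the cycle the system enters has period 5.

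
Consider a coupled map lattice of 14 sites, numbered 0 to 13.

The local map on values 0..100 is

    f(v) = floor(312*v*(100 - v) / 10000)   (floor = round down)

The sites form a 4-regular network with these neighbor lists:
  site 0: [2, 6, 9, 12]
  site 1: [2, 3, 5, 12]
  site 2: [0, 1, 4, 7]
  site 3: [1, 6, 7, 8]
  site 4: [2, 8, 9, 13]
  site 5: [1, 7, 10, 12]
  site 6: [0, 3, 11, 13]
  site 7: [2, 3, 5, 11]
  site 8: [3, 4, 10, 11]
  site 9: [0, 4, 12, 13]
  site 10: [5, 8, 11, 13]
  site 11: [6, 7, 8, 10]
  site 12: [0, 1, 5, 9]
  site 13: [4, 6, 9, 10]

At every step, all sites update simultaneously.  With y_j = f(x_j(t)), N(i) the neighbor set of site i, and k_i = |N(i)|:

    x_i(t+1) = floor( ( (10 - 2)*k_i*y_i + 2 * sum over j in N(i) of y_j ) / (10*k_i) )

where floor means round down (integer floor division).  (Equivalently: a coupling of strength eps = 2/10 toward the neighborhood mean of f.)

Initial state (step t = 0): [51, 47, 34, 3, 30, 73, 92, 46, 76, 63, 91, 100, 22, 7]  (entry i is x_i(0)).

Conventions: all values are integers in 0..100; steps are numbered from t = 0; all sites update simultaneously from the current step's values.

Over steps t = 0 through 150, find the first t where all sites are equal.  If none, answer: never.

Answer: never
Key observation: The state at step 21 reappears at step 23 — the system is in a cycle of period 2 from step 21 on.  No step 0..23 is synchronized, and the cycle repeats forever, so no step up to 150 (or ever) has all sites equal.

Derivation:
t=0: [51, 47, 34, 3, 30, 73, 92, 46, 76, 63, 91, 100, 22, 7]  (not all equal)
t=1: [72, 71, 70, 18, 62, 60, 22, 68, 49, 68, 26, 9, 56, 25]  (not all equal)
t=2: [62, 64, 65, 49, 71, 72, 51, 64, 71, 67, 59, 32, 74, 59]  (not all equal)
t=3: [72, 70, 69, 75, 65, 63, 76, 70, 65, 68, 73, 67, 61, 74]  (not all equal)
t=4: [62, 65, 65, 59, 69, 70, 57, 65, 68, 66, 62, 67, 72, 60]  (not all equal)
t=5: [72, 69, 69, 74, 66, 65, 75, 69, 67, 69, 72, 68, 63, 73]  (not all equal)
t=6: [62, 66, 66, 60, 69, 69, 58, 65, 67, 66, 62, 66, 70, 61]  (not all equal)
t=7: [72, 69, 69, 73, 66, 66, 75, 70, 68, 69, 72, 70, 65, 73]  (not all equal)
t=8: [62, 66, 65, 61, 69, 69, 58, 65, 66, 65, 62, 64, 69, 61]  (not all equal)
t=9: [72, 69, 69, 73, 67, 66, 75, 70, 70, 69, 72, 71, 66, 73]  (not all equal)
t=10: [62, 66, 65, 61, 67, 69, 58, 65, 64, 65, 62, 63, 69, 61]  (not all equal)
t=11: [72, 69, 70, 73, 68, 66, 75, 70, 71, 70, 72, 72, 66, 73]  (not all equal)
t=12: [62, 66, 65, 61, 66, 69, 58, 64, 63, 65, 62, 62, 69, 61]  (not all equal)
t=13: [72, 69, 70, 73, 70, 66, 75, 70, 72, 70, 72, 73, 66, 73]  (not all equal)
t=14: [62, 66, 64, 61, 64, 69, 58, 64, 62, 64, 62, 61, 69, 61]  (not all equal)
t=15: [72, 69, 71, 73, 71, 66, 75, 71, 73, 71, 72, 73, 66, 73]  (not all equal)
t=16: [62, 66, 64, 61, 63, 69, 58, 64, 61, 64, 62, 61, 69, 61]  (not all equal)
t=17: [72, 69, 71, 73, 72, 66, 75, 71, 73, 71, 72, 73, 66, 73]  (not all equal)
t=18: [62, 66, 63, 61, 62, 69, 58, 64, 61, 63, 62, 61, 69, 61]  (not all equal)
t=19: [72, 69, 71, 73, 73, 66, 75, 71, 73, 71, 72, 73, 66, 73]  (not all equal)
t=20: [62, 66, 63, 61, 61, 69, 58, 64, 61, 63, 62, 61, 69, 61]  (not all equal)
t=21: [72, 69, 72, 73, 73, 66, 75, 71, 73, 71, 72, 73, 66, 73]  (not all equal)
t=22: [62, 65, 62, 61, 61, 69, 58, 63, 61, 63, 62, 61, 69, 61]  (not all equal)
t=23: [72, 69, 72, 73, 73, 66, 75, 71, 73, 71, 72, 73, 66, 73]  (not all equal)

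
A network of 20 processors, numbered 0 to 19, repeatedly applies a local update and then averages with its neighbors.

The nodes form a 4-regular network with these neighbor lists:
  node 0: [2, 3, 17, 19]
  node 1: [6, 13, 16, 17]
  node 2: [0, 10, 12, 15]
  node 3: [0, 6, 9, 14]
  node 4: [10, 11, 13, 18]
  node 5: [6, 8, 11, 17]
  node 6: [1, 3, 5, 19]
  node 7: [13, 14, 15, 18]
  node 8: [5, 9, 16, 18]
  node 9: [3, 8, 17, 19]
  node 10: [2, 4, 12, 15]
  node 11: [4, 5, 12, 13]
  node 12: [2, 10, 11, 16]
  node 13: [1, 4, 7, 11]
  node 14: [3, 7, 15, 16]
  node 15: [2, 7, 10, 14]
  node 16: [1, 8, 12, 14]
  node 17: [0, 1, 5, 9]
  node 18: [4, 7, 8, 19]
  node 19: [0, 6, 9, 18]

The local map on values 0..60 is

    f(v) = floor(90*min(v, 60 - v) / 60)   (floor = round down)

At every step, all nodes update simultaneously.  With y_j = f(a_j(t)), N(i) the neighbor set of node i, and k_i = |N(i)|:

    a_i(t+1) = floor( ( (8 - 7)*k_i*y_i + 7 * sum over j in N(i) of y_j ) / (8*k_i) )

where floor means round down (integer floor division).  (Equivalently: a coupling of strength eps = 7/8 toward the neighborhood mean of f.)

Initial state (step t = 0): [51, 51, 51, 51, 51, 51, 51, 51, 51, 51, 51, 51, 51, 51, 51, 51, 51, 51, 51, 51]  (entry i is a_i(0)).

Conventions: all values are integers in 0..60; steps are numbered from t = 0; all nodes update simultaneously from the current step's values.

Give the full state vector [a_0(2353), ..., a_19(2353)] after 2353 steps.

Simulating step by step:
t=0: [51, 51, 51, 51, 51, 51, 51, 51, 51, 51, 51, 51, 51, 51, 51, 51, 51, 51, 51, 51]
t=1: [13, 13, 13, 13, 13, 13, 13, 13, 13, 13, 13, 13, 13, 13, 13, 13, 13, 13, 13, 13]
t=2: [19, 19, 19, 19, 19, 19, 19, 19, 19, 19, 19, 19, 19, 19, 19, 19, 19, 19, 19, 19]
t=3: [28, 28, 28, 28, 28, 28, 28, 28, 28, 28, 28, 28, 28, 28, 28, 28, 28, 28, 28, 28]
t=4: [42, 42, 42, 42, 42, 42, 42, 42, 42, 42, 42, 42, 42, 42, 42, 42, 42, 42, 42, 42]
t=5: [27, 27, 27, 27, 27, 27, 27, 27, 27, 27, 27, 27, 27, 27, 27, 27, 27, 27, 27, 27]
t=6: [40, 40, 40, 40, 40, 40, 40, 40, 40, 40, 40, 40, 40, 40, 40, 40, 40, 40, 40, 40]
t=7: [30, 30, 30, 30, 30, 30, 30, 30, 30, 30, 30, 30, 30, 30, 30, 30, 30, 30, 30, 30]
t=8: [45, 45, 45, 45, 45, 45, 45, 45, 45, 45, 45, 45, 45, 45, 45, 45, 45, 45, 45, 45]
t=9: [22, 22, 22, 22, 22, 22, 22, 22, 22, 22, 22, 22, 22, 22, 22, 22, 22, 22, 22, 22]
t=10: [33, 33, 33, 33, 33, 33, 33, 33, 33, 33, 33, 33, 33, 33, 33, 33, 33, 33, 33, 33]
t=11: [40, 40, 40, 40, 40, 40, 40, 40, 40, 40, 40, 40, 40, 40, 40, 40, 40, 40, 40, 40]

Answer: [45, 45, 45, 45, 45, 45, 45, 45, 45, 45, 45, 45, 45, 45, 45, 45, 45, 45, 45, 45]
Key observation: The state at step 6, [40, 40, 40, 40, 40, 40, 40, 40, 40, 40, 40, 40, 40, 40, 40, 40, 40, 40, 40, 40], reappears at step 11: the system is in a cycle of period 5 from step 6 on.  Therefore the state at step 2353 equals the state at step 6 + ((2353 - 6) mod 5) = 8, which is [45, 45, 45, 45, 45, 45, 45, 45, 45, 45, 45, 45, 45, 45, 45, 45, 45, 45, 45, 45].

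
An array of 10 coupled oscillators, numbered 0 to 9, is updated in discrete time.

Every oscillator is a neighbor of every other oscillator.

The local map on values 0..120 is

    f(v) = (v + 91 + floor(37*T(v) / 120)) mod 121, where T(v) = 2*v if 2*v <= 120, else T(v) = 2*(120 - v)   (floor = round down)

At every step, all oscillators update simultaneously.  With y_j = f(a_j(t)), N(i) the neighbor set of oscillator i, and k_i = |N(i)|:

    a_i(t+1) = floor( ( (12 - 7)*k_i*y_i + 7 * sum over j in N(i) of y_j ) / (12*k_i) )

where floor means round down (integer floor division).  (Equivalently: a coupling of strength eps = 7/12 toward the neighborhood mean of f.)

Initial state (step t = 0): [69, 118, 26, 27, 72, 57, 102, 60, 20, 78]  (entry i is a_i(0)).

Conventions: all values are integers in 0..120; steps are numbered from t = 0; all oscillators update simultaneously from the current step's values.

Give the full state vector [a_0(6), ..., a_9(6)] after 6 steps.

Simulating step by step:
t=0: [69, 118, 26, 27, 72, 57, 102, 60, 20, 78]
t=1: [59, 66, 39, 39, 60, 56, 64, 58, 35, 60]
t=2: [58, 59, 47, 47, 59, 56, 59, 57, 44, 59]
t=3: [59, 60, 53, 53, 60, 58, 60, 59, 51, 60]
t=4: [63, 63, 59, 59, 63, 62, 63, 63, 58, 63]
t=5: [67, 67, 66, 66, 67, 66, 67, 67, 65, 67]
t=6: [68, 68, 68, 68, 68, 68, 68, 68, 68, 68]

Answer: [68, 68, 68, 68, 68, 68, 68, 68, 68, 68]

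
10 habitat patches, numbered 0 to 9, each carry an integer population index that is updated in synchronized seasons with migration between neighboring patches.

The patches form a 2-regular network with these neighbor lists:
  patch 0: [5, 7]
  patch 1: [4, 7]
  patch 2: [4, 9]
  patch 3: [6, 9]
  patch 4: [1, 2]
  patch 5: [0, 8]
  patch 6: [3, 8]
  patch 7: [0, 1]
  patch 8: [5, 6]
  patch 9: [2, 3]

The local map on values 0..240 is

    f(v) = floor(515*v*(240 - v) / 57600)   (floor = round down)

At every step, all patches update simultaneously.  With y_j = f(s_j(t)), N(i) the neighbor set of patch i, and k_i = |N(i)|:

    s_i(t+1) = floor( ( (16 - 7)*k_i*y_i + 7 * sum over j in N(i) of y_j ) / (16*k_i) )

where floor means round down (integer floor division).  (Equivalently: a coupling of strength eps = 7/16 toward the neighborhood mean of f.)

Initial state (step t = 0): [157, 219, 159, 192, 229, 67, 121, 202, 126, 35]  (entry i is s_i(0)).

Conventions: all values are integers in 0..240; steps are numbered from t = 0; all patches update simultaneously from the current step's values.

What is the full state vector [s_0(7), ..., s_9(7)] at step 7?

Simulating step by step:
t=0: [157, 219, 159, 192, 229, 67, 121, 202, 126, 35]
t=1: [102, 42, 83, 88, 46, 111, 117, 72, 122, 79]
t=2: [121, 82, 107, 119, 86, 127, 126, 104, 128, 114]
t=3: [127, 118, 125, 128, 119, 128, 128, 124, 128, 127]
t=4: [128, 128, 128, 128, 128, 128, 128, 128, 128, 128]
t=5: [128, 128, 128, 128, 128, 128, 128, 128, 128, 128]
t=6: [128, 128, 128, 128, 128, 128, 128, 128, 128, 128]
t=7: [128, 128, 128, 128, 128, 128, 128, 128, 128, 128]

Answer: [128, 128, 128, 128, 128, 128, 128, 128, 128, 128]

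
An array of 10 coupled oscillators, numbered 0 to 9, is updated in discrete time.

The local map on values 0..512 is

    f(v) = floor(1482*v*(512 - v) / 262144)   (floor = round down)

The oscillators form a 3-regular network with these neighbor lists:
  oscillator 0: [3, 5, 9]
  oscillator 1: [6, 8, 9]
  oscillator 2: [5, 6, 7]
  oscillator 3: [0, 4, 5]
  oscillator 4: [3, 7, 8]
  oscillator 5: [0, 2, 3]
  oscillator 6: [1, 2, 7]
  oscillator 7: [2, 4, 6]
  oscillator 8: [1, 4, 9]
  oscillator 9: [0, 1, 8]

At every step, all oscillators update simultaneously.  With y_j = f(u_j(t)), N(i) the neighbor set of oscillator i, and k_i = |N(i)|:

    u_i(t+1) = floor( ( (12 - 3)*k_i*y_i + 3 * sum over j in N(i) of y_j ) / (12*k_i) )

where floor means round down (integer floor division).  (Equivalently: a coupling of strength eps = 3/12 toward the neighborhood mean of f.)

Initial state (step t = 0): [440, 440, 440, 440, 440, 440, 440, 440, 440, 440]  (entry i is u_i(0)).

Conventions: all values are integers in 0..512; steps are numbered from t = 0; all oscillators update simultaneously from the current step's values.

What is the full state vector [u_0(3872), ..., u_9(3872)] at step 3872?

Simulating step by step:
t=0: [440, 440, 440, 440, 440, 440, 440, 440, 440, 440]
t=1: [179, 179, 179, 179, 179, 179, 179, 179, 179, 179]
t=2: [336, 336, 336, 336, 336, 336, 336, 336, 336, 336]
t=3: [334, 334, 334, 334, 334, 334, 334, 334, 334, 334]
t=4: [336, 336, 336, 336, 336, 336, 336, 336, 336, 336]

Answer: [336, 336, 336, 336, 336, 336, 336, 336, 336, 336]
Key observation: The state at step 2, [336, 336, 336, 336, 336, 336, 336, 336, 336, 336], reappears at step 4: the system is in a cycle of period 2 from step 2 on.  Therefore the state at step 3872 equals the state at step 2 + ((3872 - 2) mod 2) = 2, which is [336, 336, 336, 336, 336, 336, 336, 336, 336, 336].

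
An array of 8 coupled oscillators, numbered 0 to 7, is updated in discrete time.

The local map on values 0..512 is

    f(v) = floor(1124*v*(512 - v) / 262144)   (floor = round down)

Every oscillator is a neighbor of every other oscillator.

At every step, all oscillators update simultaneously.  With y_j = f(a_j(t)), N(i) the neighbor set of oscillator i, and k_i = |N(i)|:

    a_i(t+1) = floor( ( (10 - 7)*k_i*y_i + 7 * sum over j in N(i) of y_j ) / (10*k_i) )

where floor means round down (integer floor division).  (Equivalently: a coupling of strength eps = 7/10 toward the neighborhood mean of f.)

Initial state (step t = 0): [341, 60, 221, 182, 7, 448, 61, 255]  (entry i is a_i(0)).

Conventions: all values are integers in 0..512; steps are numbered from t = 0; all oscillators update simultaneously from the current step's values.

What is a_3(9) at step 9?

Simulating step by step:
t=0: [341, 60, 221, 182, 7, 448, 61, 255]
t=1: [193, 166, 198, 194, 146, 167, 166, 199]
t=2: [255, 252, 256, 255, 248, 252, 252, 256]
t=3: [280, 280, 280, 280, 280, 280, 280, 280]
t=4: [278, 278, 278, 278, 278, 278, 278, 278]
t=5: [278, 278, 278, 278, 278, 278, 278, 278]
t=6: [278, 278, 278, 278, 278, 278, 278, 278]
t=7: [278, 278, 278, 278, 278, 278, 278, 278]
t=8: [278, 278, 278, 278, 278, 278, 278, 278]
t=9: [278, 278, 278, 278, 278, 278, 278, 278]

Answer: a_3(9) = 278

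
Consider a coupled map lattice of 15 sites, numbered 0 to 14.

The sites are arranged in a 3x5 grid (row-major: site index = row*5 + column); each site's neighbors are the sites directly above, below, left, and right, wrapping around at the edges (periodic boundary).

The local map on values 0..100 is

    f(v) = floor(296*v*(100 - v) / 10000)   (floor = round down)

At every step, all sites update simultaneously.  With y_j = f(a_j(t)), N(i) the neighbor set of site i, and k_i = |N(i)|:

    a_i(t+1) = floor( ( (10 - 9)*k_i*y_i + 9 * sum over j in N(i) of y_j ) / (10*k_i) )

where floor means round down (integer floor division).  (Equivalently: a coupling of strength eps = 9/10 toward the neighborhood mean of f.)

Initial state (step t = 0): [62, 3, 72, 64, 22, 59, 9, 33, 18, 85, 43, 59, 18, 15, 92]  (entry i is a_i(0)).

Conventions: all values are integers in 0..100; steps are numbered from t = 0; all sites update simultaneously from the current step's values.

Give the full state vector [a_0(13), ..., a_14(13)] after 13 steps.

Simulating step by step:
t=0: [62, 3, 72, 64, 22, 59, 9, 33, 18, 85, 43, 59, 18, 15, 92]
t=1: [52, 50, 47, 49, 48, 52, 50, 44, 50, 45, 59, 40, 56, 43, 46]
t=2: [72, 72, 72, 73, 73, 72, 72, 73, 72, 73, 72, 72, 72, 72, 72]
t=3: [58, 59, 58, 58, 58, 58, 58, 58, 58, 58, 59, 59, 58, 58, 58]
t=4: [71, 71, 71, 72, 72, 71, 71, 72, 72, 72, 71, 71, 71, 72, 71]
t=5: [59, 60, 59, 59, 59, 59, 59, 59, 59, 59, 60, 60, 59, 59, 59]
t=6: [71, 71, 71, 71, 71, 71, 71, 71, 71, 71, 71, 71, 71, 71, 71]
t=7: [60, 60, 60, 60, 60, 60, 60, 60, 60, 60, 60, 60, 60, 60, 60]
t=8: [71, 71, 71, 71, 71, 71, 71, 71, 71, 71, 71, 71, 71, 71, 71]
t=9: [60, 60, 60, 60, 60, 60, 60, 60, 60, 60, 60, 60, 60, 60, 60]
t=10: [71, 71, 71, 71, 71, 71, 71, 71, 71, 71, 71, 71, 71, 71, 71]
t=11: [60, 60, 60, 60, 60, 60, 60, 60, 60, 60, 60, 60, 60, 60, 60]
t=12: [71, 71, 71, 71, 71, 71, 71, 71, 71, 71, 71, 71, 71, 71, 71]
t=13: [60, 60, 60, 60, 60, 60, 60, 60, 60, 60, 60, 60, 60, 60, 60]

Answer: [60, 60, 60, 60, 60, 60, 60, 60, 60, 60, 60, 60, 60, 60, 60]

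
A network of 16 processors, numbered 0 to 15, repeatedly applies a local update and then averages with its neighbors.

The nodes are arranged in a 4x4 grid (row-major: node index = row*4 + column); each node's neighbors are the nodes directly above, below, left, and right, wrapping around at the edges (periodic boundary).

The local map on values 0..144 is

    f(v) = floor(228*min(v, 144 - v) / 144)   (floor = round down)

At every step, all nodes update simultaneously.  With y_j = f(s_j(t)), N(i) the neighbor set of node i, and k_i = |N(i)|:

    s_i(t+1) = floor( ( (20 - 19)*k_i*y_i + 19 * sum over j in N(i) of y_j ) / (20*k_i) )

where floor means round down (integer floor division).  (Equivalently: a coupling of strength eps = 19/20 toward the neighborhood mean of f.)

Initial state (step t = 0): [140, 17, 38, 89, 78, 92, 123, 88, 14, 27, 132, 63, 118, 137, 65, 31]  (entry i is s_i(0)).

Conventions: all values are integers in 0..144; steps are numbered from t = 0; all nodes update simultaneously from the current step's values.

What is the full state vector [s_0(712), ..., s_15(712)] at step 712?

Answer: [80, 80, 79, 80, 80, 79, 79, 79, 80, 80, 79, 80, 82, 80, 80, 80]
Key observation: The state at step 19, [107, 106, 106, 106, 106, 106, 106, 106, 107, 106, 106, 106, 107, 107, 106, 107], reappears at step 25: the system is in a cycle of period 6 from step 19 on.  Therefore the state at step 712 equals the state at step 19 + ((712 - 19) mod 6) = 22, which is [80, 80, 79, 80, 80, 79, 79, 79, 80, 80, 79, 80, 82, 80, 80, 80].

Derivation:
t=0: [140, 17, 38, 89, 78, 92, 123, 88, 14, 27, 132, 63, 118, 137, 65, 31]
t=1: [61, 39, 61, 52, 52, 52, 60, 81, 69, 33, 66, 47, 22, 50, 38, 80]
t=2: [66, 86, 75, 97, 95, 72, 95, 84, 62, 91, 71, 101, 93, 53, 93, 64]
t=3: [81, 101, 81, 100, 101, 83, 105, 75, 78, 100, 78, 99, 95, 83, 100, 76]
t=4: [71, 96, 68, 101, 100, 67, 99, 69, 72, 98, 69, 104, 100, 72, 99, 73]
t=5: [72, 108, 73, 107, 108, 73, 105, 69, 70, 108, 71, 108, 110, 74, 108, 69]
t=6: [59, 109, 60, 108, 108, 60, 108, 60, 58, 108, 60, 107, 107, 58, 108, 58]
t=7: [58, 91, 58, 91, 91, 58, 93, 59, 59, 91, 59, 91, 89, 58, 91, 59]
t=8: [84, 90, 82, 91, 91, 82, 91, 82, 84, 91, 82, 92, 91, 84, 91, 84]
t=9: [84, 95, 84, 95, 95, 84, 97, 83, 83, 95, 83, 95, 94, 84, 95, 83]
t=10: [78, 94, 77, 94, 94, 77, 94, 77, 78, 94, 77, 95, 94, 78, 94, 78]
t=11: [80, 103, 80, 103, 103, 80, 104, 79, 79, 103, 79, 103, 102, 80, 103, 79]
t=12: [66, 99, 65, 99, 99, 65, 99, 65, 66, 99, 65, 100, 99, 66, 99, 66]
t=13: [72, 101, 72, 101, 101, 72, 100, 72, 72, 101, 72, 101, 102, 72, 101, 72]
t=14: [69, 111, 70, 111, 111, 70, 111, 70, 69, 111, 70, 111, 111, 69, 111, 69]
t=15: [54, 106, 54, 106, 106, 54, 107, 54, 54, 106, 54, 106, 106, 54, 106, 54]
t=16: [61, 83, 60, 83, 83, 60, 83, 60, 61, 83, 60, 83, 83, 61, 83, 61]
t=17: [96, 95, 95, 95, 95, 95, 95, 95, 96, 95, 95, 95, 96, 96, 95, 96]
t=18: [76, 76, 77, 76, 76, 77, 77, 77, 76, 76, 77, 76, 76, 76, 76, 76]
t=19: [107, 106, 106, 106, 106, 106, 106, 106, 107, 106, 106, 106, 107, 107, 106, 107]
t=20: [59, 59, 60, 59, 59, 60, 60, 60, 59, 59, 60, 59, 58, 59, 59, 59]
t=21: [92, 93, 93, 93, 93, 93, 95, 93, 92, 93, 93, 93, 92, 92, 93, 92]
t=22: [80, 80, 79, 80, 80, 79, 79, 79, 80, 80, 79, 80, 82, 80, 80, 80]
t=23: [100, 101, 101, 101, 101, 101, 102, 101, 100, 101, 101, 101, 100, 100, 101, 100]
t=24: [68, 68, 67, 68, 68, 67, 67, 67, 68, 68, 67, 68, 69, 68, 68, 68]
t=25: [107, 106, 106, 106, 106, 106, 106, 106, 107, 106, 106, 106, 107, 107, 106, 107]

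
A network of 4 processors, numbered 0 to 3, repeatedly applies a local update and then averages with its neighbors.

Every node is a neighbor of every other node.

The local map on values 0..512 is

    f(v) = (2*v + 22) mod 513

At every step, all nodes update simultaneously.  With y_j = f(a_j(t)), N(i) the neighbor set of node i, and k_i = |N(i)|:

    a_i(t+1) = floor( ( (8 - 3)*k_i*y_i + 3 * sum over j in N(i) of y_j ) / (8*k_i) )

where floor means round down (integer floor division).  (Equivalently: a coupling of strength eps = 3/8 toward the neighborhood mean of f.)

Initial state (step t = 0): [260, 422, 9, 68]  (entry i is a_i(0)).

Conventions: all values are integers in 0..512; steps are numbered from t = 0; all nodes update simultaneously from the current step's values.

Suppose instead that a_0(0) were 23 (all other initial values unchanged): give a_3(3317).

Simulating step by step:
t=0: [23, 422, 9, 68]
t=1: [111, 253, 97, 156]
t=2: [223, 108, 209, 268]
t=3: [382, 267, 368, 171]
t=4: [252, 137, 238, 297]
t=5: [120, 261, 362, 165]
t=6: [240, 125, 226, 285]
t=7: [416, 301, 402, 205]
t=8: [320, 205, 306, 365]
t=9: [192, 333, 178, 237]
t=10: [384, 269, 370, 429]
t=11: [256, 141, 242, 301]
t=12: [128, 269, 370, 173]
t=13: [256, 141, 242, 301]

Answer: a_3(3317) = 301
Key observation: The state at step 11, [256, 141, 242, 301], reappears at step 13: the system is in a cycle of period 2 from step 11 on.  Therefore the state at step 3317 equals the state at step 11 + ((3317 - 11) mod 2) = 11, which is [256, 141, 242, 301].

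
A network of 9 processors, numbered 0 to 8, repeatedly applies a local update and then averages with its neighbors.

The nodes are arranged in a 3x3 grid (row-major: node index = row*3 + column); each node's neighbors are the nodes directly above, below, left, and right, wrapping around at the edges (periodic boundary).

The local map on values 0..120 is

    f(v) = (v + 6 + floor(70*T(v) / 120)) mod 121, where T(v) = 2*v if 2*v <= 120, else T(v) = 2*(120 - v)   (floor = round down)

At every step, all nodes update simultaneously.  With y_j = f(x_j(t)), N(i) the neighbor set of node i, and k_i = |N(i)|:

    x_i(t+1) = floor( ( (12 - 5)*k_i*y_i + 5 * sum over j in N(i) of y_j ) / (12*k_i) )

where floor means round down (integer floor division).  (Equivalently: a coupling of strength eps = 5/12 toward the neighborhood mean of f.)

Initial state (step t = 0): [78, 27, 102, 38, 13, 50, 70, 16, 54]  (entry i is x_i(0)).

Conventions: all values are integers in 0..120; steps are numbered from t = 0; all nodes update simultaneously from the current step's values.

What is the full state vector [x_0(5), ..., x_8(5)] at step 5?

Simulating step by step:
t=0: [78, 27, 102, 38, 13, 50, 70, 16, 54]
t=1: [25, 47, 24, 69, 51, 80, 22, 35, 19]
t=2: [59, 95, 57, 32, 89, 30, 51, 80, 48]
t=3: [28, 9, 25, 65, 23, 62, 89, 31, 85]
t=4: [49, 41, 46, 23, 45, 22, 22, 53, 22]
t=5: [97, 100, 93, 65, 93, 63, 66, 101, 65]

Answer: [97, 100, 93, 65, 93, 63, 66, 101, 65]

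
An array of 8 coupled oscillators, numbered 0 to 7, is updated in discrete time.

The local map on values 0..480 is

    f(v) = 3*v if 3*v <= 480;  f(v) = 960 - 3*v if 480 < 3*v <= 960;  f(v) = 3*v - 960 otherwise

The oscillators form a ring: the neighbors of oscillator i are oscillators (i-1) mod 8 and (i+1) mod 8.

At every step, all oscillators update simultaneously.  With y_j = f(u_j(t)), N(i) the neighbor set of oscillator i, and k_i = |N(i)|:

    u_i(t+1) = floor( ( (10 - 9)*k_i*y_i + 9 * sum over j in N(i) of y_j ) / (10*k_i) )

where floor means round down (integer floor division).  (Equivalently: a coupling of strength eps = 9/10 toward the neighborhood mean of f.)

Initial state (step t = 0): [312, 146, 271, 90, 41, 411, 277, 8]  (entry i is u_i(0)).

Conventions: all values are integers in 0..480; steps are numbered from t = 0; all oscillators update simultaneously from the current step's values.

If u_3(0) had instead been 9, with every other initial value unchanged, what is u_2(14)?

Answer: u_2(14) = 308
Key observation: This trace re-runs the system from the modified initial state.

Derivation:
t=0: [312, 146, 271, 9, 41, 411, 277, 8]
t=1: [210, 120, 223, 124, 147, 140, 146, 71]
t=2: [290, 315, 358, 366, 400, 437, 328, 366]
t=3: [77, 93, 80, 173, 244, 153, 222, 65]
t=4: [236, 239, 348, 254, 427, 280, 323, 255]
t=5: [222, 175, 206, 202, 175, 160, 142, 136]
t=6: [408, 329, 389, 385, 418, 435, 442, 364]
t=7: [97, 214, 120, 244, 272, 331, 251, 296]
t=8: [204, 324, 281, 249, 131, 161, 67, 231]
t=9: [160, 210, 112, 250, 349, 315, 354, 273]
t=10: [259, 400, 276, 211, 109, 86, 80, 276]
t=11: [185, 165, 268, 239, 295, 280, 199, 203]
t=12: [407, 298, 334, 128, 170, 209, 248, 380]
t=13: [136, 142, 206, 259, 367, 333, 252, 232]
t=14: [351, 380, 308, 235, 114, 159, 156, 301]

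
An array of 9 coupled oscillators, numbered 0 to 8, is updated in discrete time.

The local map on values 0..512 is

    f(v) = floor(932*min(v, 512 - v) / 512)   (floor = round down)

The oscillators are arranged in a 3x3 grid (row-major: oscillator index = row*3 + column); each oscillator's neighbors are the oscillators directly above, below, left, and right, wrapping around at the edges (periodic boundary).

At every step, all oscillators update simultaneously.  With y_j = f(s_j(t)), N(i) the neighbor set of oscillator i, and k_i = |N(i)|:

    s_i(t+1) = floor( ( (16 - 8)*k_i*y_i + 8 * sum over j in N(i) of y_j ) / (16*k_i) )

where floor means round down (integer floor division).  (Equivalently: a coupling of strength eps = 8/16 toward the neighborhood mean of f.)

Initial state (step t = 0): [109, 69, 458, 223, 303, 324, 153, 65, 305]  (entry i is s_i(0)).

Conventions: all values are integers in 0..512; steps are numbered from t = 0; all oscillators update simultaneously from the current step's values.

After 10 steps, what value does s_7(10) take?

Simulating step by step:
t=0: [109, 69, 458, 223, 303, 324, 153, 65, 305]
t=1: [212, 161, 179, 352, 313, 328, 276, 203, 292]
t=2: [359, 326, 339, 334, 341, 339, 395, 370, 382]
t=3: [287, 314, 302, 301, 309, 305, 243, 266, 255]
t=4: [400, 380, 392, 391, 380, 387, 434, 427, 437]
t=5: [203, 221, 209, 211, 225, 215, 159, 171, 160]
t=6: [366, 384, 371, 374, 390, 378, 313, 329, 316]
t=7: [270, 251, 265, 262, 243, 257, 331, 313, 327]
t=8: [431, 439, 436, 436, 438, 442, 363, 376, 368]
t=9: [158, 149, 152, 153, 147, 147, 234, 223, 228]
t=10: [299, 289, 293, 294, 286, 288, 385, 374, 379]

Answer: s_7(10) = 374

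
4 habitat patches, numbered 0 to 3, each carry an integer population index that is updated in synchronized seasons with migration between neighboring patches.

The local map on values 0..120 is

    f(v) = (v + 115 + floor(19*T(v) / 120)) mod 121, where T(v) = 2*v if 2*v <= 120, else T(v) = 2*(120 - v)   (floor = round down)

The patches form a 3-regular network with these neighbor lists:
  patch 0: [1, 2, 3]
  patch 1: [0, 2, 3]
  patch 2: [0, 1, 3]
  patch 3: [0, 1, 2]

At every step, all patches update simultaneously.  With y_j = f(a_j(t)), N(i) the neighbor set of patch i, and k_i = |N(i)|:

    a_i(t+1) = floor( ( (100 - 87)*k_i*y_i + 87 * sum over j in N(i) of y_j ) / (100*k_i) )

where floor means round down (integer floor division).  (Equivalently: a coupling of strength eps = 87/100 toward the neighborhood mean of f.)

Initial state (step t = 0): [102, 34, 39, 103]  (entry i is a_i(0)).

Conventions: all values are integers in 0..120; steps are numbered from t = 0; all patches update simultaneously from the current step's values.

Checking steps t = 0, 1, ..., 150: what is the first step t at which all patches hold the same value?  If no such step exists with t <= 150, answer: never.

Answer: 3
Key observation: Synchronization is absorbing here: once all patches are equal they stay equal, and step 3 is the first all-equal step.

Derivation:
t=0: [102, 34, 39, 103]  (not all equal)
t=1: [66, 76, 75, 66]  (not all equal)
t=2: [80, 79, 79, 80]  (not all equal)
t=3: [85, 85, 85, 85]  (all equal)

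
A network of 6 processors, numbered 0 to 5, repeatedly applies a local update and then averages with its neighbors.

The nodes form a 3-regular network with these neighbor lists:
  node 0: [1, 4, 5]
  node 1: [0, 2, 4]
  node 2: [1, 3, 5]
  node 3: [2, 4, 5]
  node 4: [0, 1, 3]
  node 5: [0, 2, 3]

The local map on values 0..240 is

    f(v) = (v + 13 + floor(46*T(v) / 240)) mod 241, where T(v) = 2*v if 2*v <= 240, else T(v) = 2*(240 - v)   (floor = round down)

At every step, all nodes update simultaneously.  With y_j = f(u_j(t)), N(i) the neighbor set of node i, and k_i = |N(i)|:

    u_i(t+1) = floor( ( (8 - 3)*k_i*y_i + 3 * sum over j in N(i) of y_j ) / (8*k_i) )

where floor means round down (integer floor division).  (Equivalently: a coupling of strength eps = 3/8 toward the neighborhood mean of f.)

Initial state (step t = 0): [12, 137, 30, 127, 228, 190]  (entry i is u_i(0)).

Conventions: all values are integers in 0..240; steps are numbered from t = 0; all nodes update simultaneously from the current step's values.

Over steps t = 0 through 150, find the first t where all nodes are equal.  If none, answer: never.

Answer: never
Key observation: The state at step 31 reappears at step 39 — the system is in a cycle of period 8 from step 31 on.  No step 0..39 is synchronized, and the cycle repeats forever, so no step up to 150 (or ever) has all nodes equal.

Derivation:
t=0: [12, 137, 30, 127, 228, 190]  (not all equal)
t=1: [70, 129, 108, 149, 52, 172]  (not all equal)
t=2: [128, 159, 175, 179, 113, 190]  (not all equal)
t=3: [188, 197, 212, 209, 180, 215]  (not all equal)
t=4: [222, 225, 233, 231, 219, 234]  (not all equal)
t=5: [31, 32, 6, 35, 151, 6]  (not all equal)
t=6: [68, 69, 30, 68, 145, 30]  (not all equal)
t=7: [111, 111, 67, 104, 161, 67]  (not all equal)
t=8: [163, 163, 119, 149, 188, 119]  (not all equal)
t=9: [203, 203, 182, 194, 213, 182]  (not all equal)
t=10: [229, 229, 219, 223, 233, 219]  (not all equal)
t=11: [34, 34, 180, 61, 5, 180]  (not all equal)
t=12: [74, 74, 181, 117, 39, 181]  (not all equal)
t=13: [121, 121, 198, 171, 91, 198]  (not all equal)
t=14: [179, 179, 218, 205, 157, 218]  (not all equal)
t=15: [216, 216, 235, 229, 208, 235]  (not all equal)
t=16: [208, 208, 36, 34, 205, 36]  (not all equal)
t=17: [211, 211, 83, 81, 210, 83]  (not all equal)
t=18: [221, 221, 140, 139, 220, 140]  (not all equal)
t=19: [53, 53, 167, 196, 173, 167]  (not all equal)
t=20: [116, 116, 194, 218, 181, 194]  (not all equal)
t=21: [184, 184, 219, 232, 208, 219]  (not all equal)
t=22: [222, 222, 208, 93, 201, 208]  (not all equal)
t=23: [57, 57, 192, 174, 160, 192]  (not all equal)
t=24: [121, 121, 205, 213, 176, 205]  (not all equal)
t=25: [189, 189, 225, 231, 207, 225]  (not all equal)
t=26: [195, 195, 29, 33, 201, 29]  (not all equal)
t=27: [203, 203, 75, 78, 206, 75]  (not all equal)
t=28: [216, 216, 130, 133, 217, 130]  (not all equal)
t=29: [231, 231, 191, 192, 231, 191]  (not all equal)
t=30: [33, 33, 195, 195, 33, 195]  (not all equal)
t=31: [78, 78, 204, 204, 78, 204]  (not all equal)
t=32: [133, 133, 216, 216, 133, 216]  (not all equal)
t=33: [193, 193, 231, 231, 193, 231]  (not all equal)
t=34: [196, 196, 33, 33, 196, 33]  (not all equal)
t=35: [204, 204, 78, 78, 204, 78]  (not all equal)
t=36: [216, 216, 133, 133, 216, 133]  (not all equal)
t=37: [231, 231, 193, 193, 231, 193]  (not all equal)
t=38: [33, 33, 196, 196, 33, 196]  (not all equal)
t=39: [78, 78, 204, 204, 78, 204]  (not all equal)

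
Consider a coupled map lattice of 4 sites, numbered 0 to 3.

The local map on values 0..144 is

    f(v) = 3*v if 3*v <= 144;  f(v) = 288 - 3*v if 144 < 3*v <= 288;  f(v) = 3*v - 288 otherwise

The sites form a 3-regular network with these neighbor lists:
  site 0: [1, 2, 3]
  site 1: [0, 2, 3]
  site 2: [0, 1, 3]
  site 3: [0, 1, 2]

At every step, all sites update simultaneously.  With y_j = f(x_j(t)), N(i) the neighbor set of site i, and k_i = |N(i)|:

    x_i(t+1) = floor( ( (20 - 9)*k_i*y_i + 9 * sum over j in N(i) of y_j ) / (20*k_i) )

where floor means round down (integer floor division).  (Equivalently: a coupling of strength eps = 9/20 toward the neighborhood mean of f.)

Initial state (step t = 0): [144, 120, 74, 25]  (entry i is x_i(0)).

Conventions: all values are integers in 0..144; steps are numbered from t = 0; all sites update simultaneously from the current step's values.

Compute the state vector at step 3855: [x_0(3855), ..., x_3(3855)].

Answer: [23, 22, 25, 21]
Key observation: The state at step 4, [104, 103, 106, 102], reappears at step 9: the system is in a cycle of period 5 from step 4 on.  Therefore the state at step 3855 equals the state at step 4 + ((3855 - 4) mod 5) = 5, which is [23, 22, 25, 21].

Derivation:
t=0: [144, 120, 74, 25]
t=1: [111, 82, 79, 83]
t=2: [44, 43, 46, 42]
t=3: [131, 130, 133, 129]
t=4: [104, 103, 106, 102]
t=5: [23, 22, 25, 21]
t=6: [68, 67, 70, 66]
t=7: [84, 85, 82, 86]
t=8: [35, 34, 37, 33]
t=9: [104, 103, 106, 102]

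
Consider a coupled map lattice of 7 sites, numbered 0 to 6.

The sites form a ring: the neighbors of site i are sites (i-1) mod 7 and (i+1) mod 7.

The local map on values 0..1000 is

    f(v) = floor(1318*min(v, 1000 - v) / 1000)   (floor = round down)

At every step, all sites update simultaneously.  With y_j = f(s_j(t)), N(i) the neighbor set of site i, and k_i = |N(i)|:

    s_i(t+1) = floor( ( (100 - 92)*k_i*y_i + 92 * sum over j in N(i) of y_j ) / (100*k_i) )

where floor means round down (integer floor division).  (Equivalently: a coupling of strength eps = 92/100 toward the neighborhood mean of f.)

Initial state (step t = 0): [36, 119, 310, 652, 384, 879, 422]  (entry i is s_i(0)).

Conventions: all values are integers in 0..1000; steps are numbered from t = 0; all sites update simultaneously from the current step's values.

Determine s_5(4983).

Simulating step by step:
t=0: [36, 119, 310, 652, 384, 879, 422]
t=1: [331, 221, 315, 457, 324, 501, 139]
t=2: [252, 414, 443, 435, 613, 333, 517]
t=3: [569, 464, 560, 548, 505, 562, 405]
t=4: [571, 576, 601, 613, 591, 591, 569]
t=5: [563, 546, 533, 530, 525, 552, 553]
t=6: [592, 595, 609, 620, 606, 606, 583]
t=7: [540, 526, 516, 515, 510, 532, 529]
t=8: [620, 621, 631, 640, 628, 631, 611]
t=9: [505, 493, 486, 486, 480, 499, 494]
t=10: [650, 646, 644, 636, 647, 642, 654]
t=11: [461, 465, 472, 467, 474, 461, 465]
t=12: [611, 614, 614, 622, 612, 617, 607]
t=13: [512, 509, 503, 508, 501, 513, 508]
t=14: [647, 648, 648, 655, 645, 651, 642]
t=15: [466, 463, 458, 464, 457, 468, 462]
t=16: [609, 608, 609, 603, 612, 605, 614]
t=17: [512, 515, 519, 513, 520, 510, 516]
t=18: [638, 638, 639, 633, 642, 635, 643]
t=19: [473, 476, 479, 473, 481, 471, 478]
t=20: [628, 627, 625, 631, 622, 630, 622]
t=21: [494, 491, 488, 495, 487, 497, 489]
t=22: [645, 647, 648, 642, 652, 643, 652]
t=23: [461, 465, 467, 461, 469, 458, 467]
t=24: [612, 611, 609, 615, 606, 615, 605]
t=25: [515, 512, 509, 516, 507, 518, 509]
t=26: [644, 643, 640, 647, 637, 646, 637]
t=27: [473, 471, 468, 475, 466, 477, 468]
t=28: [618, 619, 622, 615, 625, 616, 624]
t=29: [498, 500, 503, 496, 505, 495, 503]
t=30: [656, 655, 655, 653, 652, 653, 654]
t=31: [454, 453, 455, 456, 457, 457, 455]
t=32: [598, 598, 599, 600, 601, 600, 599]
t=33: [528, 528, 528, 526, 526, 526, 528]
t=34: [622, 622, 622, 623, 624, 623, 622]
t=35: [498, 498, 497, 496, 495, 496, 497]
t=36: [655, 655, 654, 653, 652, 653, 654]
t=37: [454, 454, 455, 457, 457, 457, 455]
t=38: [598, 598, 599, 600, 602, 600, 599]
t=39: [528, 528, 528, 526, 526, 526, 528]

Answer: s_5(4983) = 526
Key observation: The state at step 33, [528, 528, 528, 526, 526, 526, 528], reappears at step 39: the system is in a cycle of period 6 from step 33 on.  Therefore the state at step 4983 equals the state at step 33 + ((4983 - 33) mod 6) = 33, which is [528, 528, 528, 526, 526, 526, 528].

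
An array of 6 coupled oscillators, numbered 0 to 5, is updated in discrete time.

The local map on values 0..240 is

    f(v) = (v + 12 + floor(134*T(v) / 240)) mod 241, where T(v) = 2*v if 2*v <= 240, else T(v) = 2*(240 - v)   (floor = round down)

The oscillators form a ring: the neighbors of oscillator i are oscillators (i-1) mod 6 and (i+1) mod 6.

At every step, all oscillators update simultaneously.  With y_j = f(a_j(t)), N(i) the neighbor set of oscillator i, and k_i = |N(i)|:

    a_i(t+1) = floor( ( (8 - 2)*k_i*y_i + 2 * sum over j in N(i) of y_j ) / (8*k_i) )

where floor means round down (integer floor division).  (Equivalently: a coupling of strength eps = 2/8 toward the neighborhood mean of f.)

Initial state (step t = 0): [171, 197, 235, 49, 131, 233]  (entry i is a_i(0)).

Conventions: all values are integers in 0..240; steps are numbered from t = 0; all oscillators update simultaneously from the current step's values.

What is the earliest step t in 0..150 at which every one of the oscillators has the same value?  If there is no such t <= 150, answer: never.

Simulating step by step:
t=0: [171, 197, 235, 49, 131, 233]  (not all equal)
t=1: [17, 15, 24, 90, 33, 13]  (not all equal)
t=2: [45, 45, 77, 169, 90, 45]  (not all equal)
t=3: [107, 115, 146, 61, 167, 118]  (not all equal)
t=4: [182, 42, 35, 110, 34, 47]  (not all equal)
t=5: [39, 87, 77, 23, 76, 95]  (not all equal)
t=6: [121, 180, 162, 88, 163, 193]  (not all equal)
t=7: [22, 19, 42, 153, 41, 17]  (not all equal)
t=8: [55, 58, 84, 40, 82, 54]  (not all equal)
t=9: [128, 140, 170, 118, 166, 133]  (not all equal)
t=10: [23, 21, 19, 19, 19, 22]  (not all equal)
t=11: [59, 56, 52, 52, 52, 57]  (not all equal)
t=12: [134, 129, 123, 122, 123, 131]  (not all equal)
t=13: [23, 23, 23, 24, 23, 23]  (not all equal)
t=14: [60, 60, 60, 61, 60, 60]  (not all equal)
t=15: [139, 139, 139, 140, 139, 139]  (not all equal)
t=16: [22, 22, 22, 22, 22, 22]  (all equal)

Answer: 16
Key observation: Synchronization is absorbing here: once all oscillators are equal they stay equal, and step 16 is the first all-equal step.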